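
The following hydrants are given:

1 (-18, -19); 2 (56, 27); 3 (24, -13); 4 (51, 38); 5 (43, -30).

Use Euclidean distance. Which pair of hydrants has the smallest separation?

Pairwise distances:
1–2: 87.1
1–3: 42.4
1–4: 89.5
1–5: 62.0
2–3: 51.2
2–4: 12.1
2–5: 58.5
3–4: 57.7
3–5: 25.5
4–5: 68.5
Closest pair: 2–4 at 12.1.

2 and 4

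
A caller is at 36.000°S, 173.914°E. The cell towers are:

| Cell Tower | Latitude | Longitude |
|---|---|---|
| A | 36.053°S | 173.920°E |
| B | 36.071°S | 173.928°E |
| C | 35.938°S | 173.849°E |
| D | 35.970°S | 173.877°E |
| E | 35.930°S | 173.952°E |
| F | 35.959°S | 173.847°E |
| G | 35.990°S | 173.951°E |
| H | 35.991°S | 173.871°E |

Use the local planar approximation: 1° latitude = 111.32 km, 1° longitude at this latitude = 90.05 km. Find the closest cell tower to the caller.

G

Distances from 36.000°S, 173.914°E:
A: √((-0.053·111.32)² + (0.006·90.05)²) = √(34.80953 + 0.29192) = 5.925 km
B: √((-0.071·111.32)² + (0.014·90.05)²) = √(62.46879 + 1.58936) = 8.004 km
C: √((0.062·111.32)² + (-0.065·90.05)²) = √(47.63540 + 34.26054) = 9.050 km
D: √((0.030·111.32)² + (-0.037·90.05)²) = √(11.15293 + 11.10122) = 4.717 km
E: √((0.070·111.32)² + (0.038·90.05)²) = √(60.72150 + 11.70940) = 8.511 km
F: √((0.041·111.32)² + (-0.067·90.05)²) = √(20.83119 + 36.40131) = 7.565 km
G: √((0.010·111.32)² + (0.037·90.05)²) = √(1.23921 + 11.10122) = 3.513 km
H: √((0.009·111.32)² + (-0.043·90.05)²) = √(1.00376 + 14.99355) = 4.000 km
Minimum: G at 3.513 km.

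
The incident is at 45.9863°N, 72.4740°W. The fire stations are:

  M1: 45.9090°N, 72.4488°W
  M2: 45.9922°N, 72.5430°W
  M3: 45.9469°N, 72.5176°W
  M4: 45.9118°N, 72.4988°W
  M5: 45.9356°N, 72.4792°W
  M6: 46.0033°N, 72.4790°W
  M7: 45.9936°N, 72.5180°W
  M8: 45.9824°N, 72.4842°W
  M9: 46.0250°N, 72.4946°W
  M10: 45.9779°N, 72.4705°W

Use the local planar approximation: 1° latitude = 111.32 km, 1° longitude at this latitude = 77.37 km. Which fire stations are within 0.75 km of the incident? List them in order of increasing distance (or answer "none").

none

Distances from 45.9863°N, 72.4740°W:
M1: √((-0.0773·111.32)² + (0.0252·77.37)²) = √(74.046645 + 3.801424) = 8.8232 km
M2: √((0.0059·111.32)² + (-0.0690·77.37)²) = √(0.431370 + 28.499903) = 5.3788 km
M3: √((-0.0394·111.32)² + (-0.0436·77.37)²) = √(19.237066 + 11.379369) = 5.5332 km
M4: √((-0.0745·111.32)² + (-0.0248·77.37)²) = √(68.779488 + 3.681701) = 8.5124 km
M5: √((-0.0507·111.32)² + (-0.0052·77.37)²) = √(31.853878 + 0.161865) = 5.6582 km
M6: √((0.0170·111.32)² + (-0.0050·77.37)²) = √(3.581329 + 0.149653) = 1.9316 km
M7: √((0.0073·111.32)² + (-0.0440·77.37)²) = √(0.660377 + 11.589122) = 3.4999 km
M8: √((-0.0039·111.32)² + (-0.0102·77.37)²) = √(0.188484 + 0.622796) = 0.9007 km
M9: √((0.0387·111.32)² + (-0.0206·77.37)²) = √(18.559588 + 2.540269) = 4.5935 km
M10: √((-0.0084·111.32)² + (0.0035·77.37)²) = √(0.874390 + 0.073330) = 0.9735 km
Threshold 0.75 km: none within range.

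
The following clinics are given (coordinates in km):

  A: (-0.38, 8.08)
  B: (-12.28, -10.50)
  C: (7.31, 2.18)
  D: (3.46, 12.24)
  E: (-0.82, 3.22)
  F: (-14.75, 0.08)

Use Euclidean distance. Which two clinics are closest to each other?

A and E

Pairwise distances:
A–B: 22.06 km
A–C: 9.69 km
A–D: 5.66 km
A–E: 4.88 km
A–F: 16.45 km
B–C: 23.34 km
B–D: 27.66 km
B–E: 17.88 km
B–F: 10.86 km
C–D: 10.77 km
C–E: 8.20 km
C–F: 22.16 km
D–E: 9.98 km
D–F: 21.90 km
E–F: 14.28 km
Closest pair: A–E at 4.88 km.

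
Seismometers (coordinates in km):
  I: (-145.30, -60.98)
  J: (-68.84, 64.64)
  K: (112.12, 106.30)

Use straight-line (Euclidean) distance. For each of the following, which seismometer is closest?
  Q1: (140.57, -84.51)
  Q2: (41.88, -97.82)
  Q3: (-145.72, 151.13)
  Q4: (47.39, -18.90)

Q1 at (140.57, -84.51):
  I: √((-285.87)² + (23.53)²) = √(81721.6569 + 553.6609) = 286.84 km
  J: √((-209.41)² + (149.15)²) = √(43852.5481 + 22245.7225) = 257.10 km
  K: √((-28.45)² + (190.81)²) = √(809.4025 + 36408.4561) = 192.92 km
  → nearest: K (192.92 km)
Q2 at (41.88, -97.82):
  I: √((-187.18)² + (36.84)²) = √(35036.3524 + 1357.1856) = 190.77 km
  J: √((-110.72)² + (162.46)²) = √(12258.9184 + 26393.2516) = 196.60 km
  K: √((70.24)² + (204.12)²) = √(4933.6576 + 41664.9744) = 215.87 km
  → nearest: I (190.77 km)
Q3 at (-145.72, 151.13):
  I: √((0.42)² + (-212.11)²) = √(0.1764 + 44990.6521) = 212.11 km
  J: √((76.88)² + (-86.49)²) = √(5910.5344 + 7480.5201) = 115.72 km
  K: √((257.84)² + (-44.83)²) = √(66481.4656 + 2009.7289) = 261.71 km
  → nearest: J (115.72 km)
Q4 at (47.39, -18.90):
  I: √((-192.69)² + (-42.08)²) = √(37129.4361 + 1770.7264) = 197.23 km
  J: √((-116.23)² + (83.54)²) = √(13509.4129 + 6978.9316) = 143.14 km
  K: √((64.73)² + (125.20)²) = √(4189.9729 + 15675.0400) = 140.94 km
  → nearest: K (140.94 km)

Q1→K; Q2→I; Q3→J; Q4→K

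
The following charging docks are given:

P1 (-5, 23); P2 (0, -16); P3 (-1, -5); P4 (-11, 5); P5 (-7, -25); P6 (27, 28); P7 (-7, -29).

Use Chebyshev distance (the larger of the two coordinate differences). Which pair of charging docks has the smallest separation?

Pairwise distances:
P1–P2: max(|5|, |-39|) = 39
P1–P3: max(|4|, |-28|) = 28
P1–P4: max(|-6|, |-18|) = 18
P1–P5: max(|-2|, |-48|) = 48
P1–P6: max(|32|, |5|) = 32
P1–P7: max(|-2|, |-52|) = 52
P2–P3: max(|-1|, |11|) = 11
P2–P4: max(|-11|, |21|) = 21
P2–P5: max(|-7|, |-9|) = 9
P2–P6: max(|27|, |44|) = 44
P2–P7: max(|-7|, |-13|) = 13
P3–P4: max(|-10|, |10|) = 10
P3–P5: max(|-6|, |-20|) = 20
P3–P6: max(|28|, |33|) = 33
P3–P7: max(|-6|, |-24|) = 24
P4–P5: max(|4|, |-30|) = 30
P4–P6: max(|38|, |23|) = 38
P4–P7: max(|4|, |-34|) = 34
P5–P6: max(|34|, |53|) = 53
P5–P7: max(|0|, |-4|) = 4
P6–P7: max(|-34|, |-57|) = 57
Closest pair: P5–P7 at 4.

P5 and P7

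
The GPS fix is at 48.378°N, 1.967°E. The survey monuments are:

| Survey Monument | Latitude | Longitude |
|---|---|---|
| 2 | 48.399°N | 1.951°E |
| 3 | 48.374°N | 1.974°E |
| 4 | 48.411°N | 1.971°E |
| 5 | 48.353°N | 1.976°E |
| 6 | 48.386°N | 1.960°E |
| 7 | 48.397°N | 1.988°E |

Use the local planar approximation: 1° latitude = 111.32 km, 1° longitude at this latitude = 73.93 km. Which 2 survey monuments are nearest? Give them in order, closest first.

Distances from 48.378°N, 1.967°E:
2: √((0.021·111.32)² + (-0.016·73.93)²) = √(5.46493 + 1.39921) = 2.620 km
3: √((-0.004·111.32)² + (0.007·73.93)²) = √(0.19827 + 0.26782) = 0.683 km
4: √((0.033·111.32)² + (0.004·73.93)²) = √(13.49504 + 0.08745) = 3.685 km
5: √((-0.025·111.32)² + (0.009·73.93)²) = √(7.74509 + 0.44272) = 2.861 km
6: √((0.008·111.32)² + (-0.007·73.93)²) = √(0.79310 + 0.26782) = 1.030 km
7: √((0.019·111.32)² + (0.021·73.93)²) = √(4.47356 + 2.41035) = 2.624 km
Sorted: 3 (0.683 km) < 6 (1.030 km) < 2 (2.620 km) < 7 (2.624 km) < …

3, 6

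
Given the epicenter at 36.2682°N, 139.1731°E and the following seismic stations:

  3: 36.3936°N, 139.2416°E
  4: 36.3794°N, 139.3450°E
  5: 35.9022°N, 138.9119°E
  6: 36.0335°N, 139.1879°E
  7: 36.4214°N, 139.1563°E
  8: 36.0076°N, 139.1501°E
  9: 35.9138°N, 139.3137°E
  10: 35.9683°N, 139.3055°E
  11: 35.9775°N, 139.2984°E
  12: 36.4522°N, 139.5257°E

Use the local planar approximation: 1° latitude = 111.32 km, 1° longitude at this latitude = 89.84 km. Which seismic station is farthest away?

5

Distances from 36.2682°N, 139.1731°E:
3: 15.2558 km
4: 19.7923 km
5: 47.0177 km
6: 26.1606 km
7: 17.1209 km
8: 29.0835 km
9: 41.4246 km
10: 35.4406 km
11: 34.2627 km
12: 37.7229 km
Maximum: 5 at 47.0177 km.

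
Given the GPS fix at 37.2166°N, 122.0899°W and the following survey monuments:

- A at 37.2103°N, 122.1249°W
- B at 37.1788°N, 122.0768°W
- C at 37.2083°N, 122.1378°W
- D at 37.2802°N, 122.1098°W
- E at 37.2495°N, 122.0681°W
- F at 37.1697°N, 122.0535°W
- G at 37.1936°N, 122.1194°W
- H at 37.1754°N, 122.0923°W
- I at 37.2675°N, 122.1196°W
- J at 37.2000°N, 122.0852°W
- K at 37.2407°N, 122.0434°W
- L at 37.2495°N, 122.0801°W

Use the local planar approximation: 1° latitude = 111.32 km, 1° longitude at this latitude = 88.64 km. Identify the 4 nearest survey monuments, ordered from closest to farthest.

J, A, G, L

Distances from 37.2166°N, 122.0899°W:
A: √((-0.0063·111.32)² + (-0.0350·88.64)²) = √(0.491844 + 9.624886) = 3.1807 km
B: √((-0.0378·111.32)² + (0.0131·88.64)²) = √(17.706389 + 1.348348) = 4.3652 km
C: √((-0.0083·111.32)² + (-0.0479·88.64)²) = √(0.853695 + 18.027293) = 4.3452 km
D: √((0.0636·111.32)² + (-0.0199·88.64)²) = √(50.125720 + 3.111470) = 7.2964 km
E: √((0.0329·111.32)² + (0.0218·88.64)²) = √(13.413379 + 3.733984) = 4.1409 km
F: √((-0.0469·111.32)² + (0.0364·88.64)²) = √(27.257880 + 10.410276) = 6.1374 km
G: √((-0.0230·111.32)² + (-0.0295·88.64)²) = √(6.555443 + 6.837597) = 3.6597 km
H: √((-0.0412·111.32)² + (-0.0024·88.64)²) = √(21.034918 + 0.045257) = 4.5913 km
I: √((0.0509·111.32)² + (-0.0297·88.64)²) = √(32.105686 + 6.930625) = 6.2479 km
J: √((-0.0166·111.32)² + (0.0047·88.64)²) = √(3.414779 + 0.173562) = 1.8943 km
K: √((0.0241·111.32)² + (0.0465·88.64)²) = √(7.197480 + 16.988905) = 4.9180 km
L: √((0.0329·111.32)² + (0.0098·88.64)²) = √(13.413379 + 0.754591) = 3.7640 km
Sorted: J (1.8943 km) < A (3.1807 km) < G (3.6597 km) < L (3.7640 km) < E (4.1409 km) < C (4.3452 km) < …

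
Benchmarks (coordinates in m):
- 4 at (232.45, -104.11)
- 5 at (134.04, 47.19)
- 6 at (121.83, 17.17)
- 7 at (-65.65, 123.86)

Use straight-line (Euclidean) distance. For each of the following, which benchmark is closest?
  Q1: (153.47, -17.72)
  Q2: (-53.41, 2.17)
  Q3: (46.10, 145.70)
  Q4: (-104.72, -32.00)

Q1 at (153.47, -17.72):
  4: √((78.98)² + (-86.39)²) = √(6237.8404 + 7463.2321) = 117.05 m
  5: √((-19.43)² + (64.91)²) = √(377.5249 + 4213.3081) = 67.76 m
  6: √((-31.64)² + (34.89)²) = √(1001.0896 + 1217.3121) = 47.10 m
  7: √((-219.12)² + (141.58)²) = √(48013.5744 + 20044.8964) = 260.88 m
  → nearest: 6 (47.10 m)
Q2 at (-53.41, 2.17):
  4: √((285.86)² + (-106.28)²) = √(81715.9396 + 11295.4384) = 304.98 m
  5: √((187.45)² + (45.02)²) = √(35137.5025 + 2026.8004) = 192.78 m
  6: √((175.24)² + (15.00)²) = √(30709.0576 + 225.0000) = 175.88 m
  7: √((-12.24)² + (121.69)²) = √(149.8176 + 14808.4561) = 122.30 m
  → nearest: 7 (122.30 m)
Q3 at (46.10, 145.70):
  4: √((186.35)² + (-249.81)²) = √(34726.3225 + 62405.0361) = 311.66 m
  5: √((87.94)² + (-98.51)²) = √(7733.4436 + 9704.2201) = 132.05 m
  6: √((75.73)² + (-128.53)²) = √(5735.0329 + 16519.9609) = 149.18 m
  7: √((-111.75)² + (-21.84)²) = √(12488.0625 + 476.9856) = 113.86 m
  → nearest: 7 (113.86 m)
Q4 at (-104.72, -32.00):
  4: √((337.17)² + (-72.11)²) = √(113683.6089 + 5199.8521) = 344.79 m
  5: √((238.76)² + (79.19)²) = √(57006.3376 + 6271.0561) = 251.55 m
  6: √((226.55)² + (49.17)²) = √(51324.9025 + 2417.6889) = 231.82 m
  7: √((39.07)² + (155.86)²) = √(1526.4649 + 24292.3396) = 160.68 m
  → nearest: 7 (160.68 m)

Q1→6; Q2→7; Q3→7; Q4→7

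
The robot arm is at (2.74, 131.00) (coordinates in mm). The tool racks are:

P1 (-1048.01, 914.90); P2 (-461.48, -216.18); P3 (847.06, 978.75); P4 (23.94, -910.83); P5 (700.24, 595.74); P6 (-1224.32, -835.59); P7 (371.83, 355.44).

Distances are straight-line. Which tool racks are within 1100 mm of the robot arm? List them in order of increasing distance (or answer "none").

P7, P2, P5, P4

Distances from (2.74, 131.00):
P1: √((-1050.75)² + (783.90)²) = √(1104075.5625 + 614499.2100) = 1310.94 mm
P2: √((-464.22)² + (-347.18)²) = √(215500.2084 + 120533.9524) = 579.68 mm
P3: √((844.32)² + (847.75)²) = √(712876.2624 + 718680.0625) = 1196.48 mm
P4: √((21.20)² + (-1041.83)²) = √(449.4400 + 1085409.7489) = 1042.05 mm
P5: √((697.50)² + (464.74)²) = √(486506.2500 + 215983.2676) = 838.15 mm
P6: √((-1227.06)² + (-966.59)²) = √(1505676.2436 + 934296.2281) = 1562.04 mm
P7: √((369.09)² + (224.44)²) = √(136227.4281 + 50373.3136) = 431.97 mm
Threshold 1100 mm: P7 (431.97 mm), P2 (579.68 mm), P5 (838.15 mm), P4 (1042.05 mm) are within range.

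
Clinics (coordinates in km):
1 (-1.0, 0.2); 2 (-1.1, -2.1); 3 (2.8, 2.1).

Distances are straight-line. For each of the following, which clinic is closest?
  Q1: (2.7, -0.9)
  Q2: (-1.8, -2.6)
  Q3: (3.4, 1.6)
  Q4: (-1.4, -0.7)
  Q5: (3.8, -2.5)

Q1→3; Q2→2; Q3→3; Q4→1; Q5→3

Q1 at (2.7, -0.9):
  1: √((-3.7)² + (1.1)²) = √(13.690 + 1.210) = 3.9 km
  2: √((-3.8)² + (-1.2)²) = √(14.440 + 1.440) = 4.0 km
  3: √((0.1)² + (3.0)²) = √(0.010 + 9.000) = 3.0 km
  → nearest: 3 (3.0 km)
Q2 at (-1.8, -2.6):
  1: √((0.8)² + (2.8)²) = √(0.640 + 7.840) = 2.9 km
  2: √((0.7)² + (0.5)²) = √(0.490 + 0.250) = 0.9 km
  3: √((4.6)² + (4.7)²) = √(21.160 + 22.090) = 6.6 km
  → nearest: 2 (0.9 km)
Q3 at (3.4, 1.6):
  1: √((-4.4)² + (-1.4)²) = √(19.360 + 1.960) = 4.6 km
  2: √((-4.5)² + (-3.7)²) = √(20.250 + 13.690) = 5.8 km
  3: √((-0.6)² + (0.5)²) = √(0.360 + 0.250) = 0.8 km
  → nearest: 3 (0.8 km)
Q4 at (-1.4, -0.7):
  1: √((0.4)² + (0.9)²) = √(0.160 + 0.810) = 1.0 km
  2: √((0.3)² + (-1.4)²) = √(0.090 + 1.960) = 1.4 km
  3: √((4.2)² + (2.8)²) = √(17.640 + 7.840) = 5.0 km
  → nearest: 1 (1.0 km)
Q5 at (3.8, -2.5):
  1: √((-4.8)² + (2.7)²) = √(23.040 + 7.290) = 5.5 km
  2: √((-4.9)² + (0.4)²) = √(24.010 + 0.160) = 4.9 km
  3: √((-1.0)² + (4.6)²) = √(1.000 + 21.160) = 4.7 km
  → nearest: 3 (4.7 km)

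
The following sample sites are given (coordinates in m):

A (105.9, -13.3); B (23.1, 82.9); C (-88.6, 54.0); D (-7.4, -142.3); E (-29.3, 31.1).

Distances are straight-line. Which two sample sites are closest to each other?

C and E

Pairwise distances:
C–E: 63.6 m
B–E: 73.7 m
B–C: 115.4 m
A–B: 126.9 m
A–E: 142.3 m
A–D: 171.7 m
D–E: 174.8 m
A–C: 205.8 m
C–D: 212.4 m
B–D: 227.3 m
Closest pair: C–E at 63.6 m.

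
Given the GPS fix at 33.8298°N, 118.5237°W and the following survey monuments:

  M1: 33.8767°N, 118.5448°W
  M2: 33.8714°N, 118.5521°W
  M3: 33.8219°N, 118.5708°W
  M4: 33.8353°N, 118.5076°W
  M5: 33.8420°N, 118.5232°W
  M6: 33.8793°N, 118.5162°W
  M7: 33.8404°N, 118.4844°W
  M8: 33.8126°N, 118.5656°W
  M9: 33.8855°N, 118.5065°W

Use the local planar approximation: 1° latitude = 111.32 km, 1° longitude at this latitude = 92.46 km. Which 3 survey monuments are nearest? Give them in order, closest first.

M5, M4, M7

Distances from 33.8298°N, 118.5237°W:
M1: √((0.0469·111.32)² + (-0.0211·92.46)²) = √(27.257880 + 3.806034) = 5.5735 km
M2: √((0.0416·111.32)² + (-0.0284·92.46)²) = √(21.445346 + 6.895162) = 5.3236 km
M3: √((-0.0079·111.32)² + (-0.0471·92.46)²) = √(0.773394 + 18.964858) = 4.4428 km
M4: √((0.0055·111.32)² + (0.0161·92.46)²) = √(0.374862 + 2.215948) = 1.6096 km
M5: √((0.0122·111.32)² + (0.0005·92.46)²) = √(1.844446 + 0.002137) = 1.3589 km
M6: √((0.0495·111.32)² + (0.0075·92.46)²) = √(30.363847 + 0.480873) = 5.5538 km
M7: √((0.0106·111.32)² + (0.0393·92.46)²) = √(1.392381 + 13.203616) = 3.8205 km
M8: √((-0.0172·111.32)² + (-0.0419·92.46)²) = √(3.666091 + 15.008449) = 4.3214 km
M9: √((0.0557·111.32)² + (0.0172·92.46)²) = √(38.446498 + 2.529092) = 6.4012 km
Sorted: M5 (1.3589 km) < M4 (1.6096 km) < M7 (3.8205 km) < M8 (4.3214 km) < M3 (4.4428 km) < …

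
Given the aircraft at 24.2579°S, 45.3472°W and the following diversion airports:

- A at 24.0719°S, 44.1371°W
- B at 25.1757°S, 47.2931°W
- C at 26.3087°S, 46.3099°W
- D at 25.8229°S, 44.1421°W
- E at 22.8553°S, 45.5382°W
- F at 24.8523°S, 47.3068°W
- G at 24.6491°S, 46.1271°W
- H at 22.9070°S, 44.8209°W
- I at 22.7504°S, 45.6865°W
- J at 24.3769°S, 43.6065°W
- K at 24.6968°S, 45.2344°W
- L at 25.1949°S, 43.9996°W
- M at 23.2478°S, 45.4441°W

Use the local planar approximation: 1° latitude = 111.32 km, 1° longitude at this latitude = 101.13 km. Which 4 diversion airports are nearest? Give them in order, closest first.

K, G, M, A

Distances from 24.2579°S, 45.3472°W:
A: 124.1167 km
B: 221.7306 km
C: 248.1878 km
D: 212.6120 km
E: 157.3277 km
F: 208.9291 km
G: 90.0952 km
H: 159.5233 km
I: 171.2870 km
J: 176.5347 km
K: 50.1724 km
L: 171.6185 km
M: 112.8705 km
Sorted: K (50.1724 km) < G (90.0952 km) < M (112.8705 km) < A (124.1167 km) < E (157.3277 km) < H (159.5233 km) < …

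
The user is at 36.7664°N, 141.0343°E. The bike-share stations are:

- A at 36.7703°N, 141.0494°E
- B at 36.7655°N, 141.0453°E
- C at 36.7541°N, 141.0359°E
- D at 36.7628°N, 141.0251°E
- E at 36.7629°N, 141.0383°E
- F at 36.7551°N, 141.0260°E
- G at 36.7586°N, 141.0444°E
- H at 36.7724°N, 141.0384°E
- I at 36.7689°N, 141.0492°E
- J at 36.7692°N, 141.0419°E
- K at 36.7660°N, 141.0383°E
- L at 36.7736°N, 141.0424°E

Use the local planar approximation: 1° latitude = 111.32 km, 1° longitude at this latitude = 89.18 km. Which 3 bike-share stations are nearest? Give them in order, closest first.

K, E, J

Distances from 36.7664°N, 141.0343°E:
A: √((0.0039·111.32)² + (0.0151·89.18)²) = √(0.188484 + 1.813380) = 1.4149 km
B: √((-0.0009·111.32)² + (0.0110·89.18)²) = √(0.010038 + 0.962322) = 0.9861 km
C: √((-0.0123·111.32)² + (0.0016·89.18)²) = √(1.874807 + 0.020360) = 1.3767 km
D: √((-0.0036·111.32)² + (-0.0092·89.18)²) = √(0.160602 + 0.673148) = 0.9131 km
E: √((-0.0035·111.32)² + (0.0040·89.18)²) = √(0.151804 + 0.127249) = 0.5283 km
F: √((-0.0113·111.32)² + (-0.0083·89.18)²) = √(1.582353 + 0.547887) = 1.4595 km
G: √((-0.0078·111.32)² + (0.0101·89.18)²) = √(0.753938 + 0.811293) = 1.2511 km
H: √((0.0060·111.32)² + (0.0041·89.18)²) = √(0.446117 + 0.133691) = 0.7615 km
I: √((0.0025·111.32)² + (0.0149·89.18)²) = √(0.077451 + 1.765662) = 1.3576 km
J: √((0.0028·111.32)² + (0.0076·89.18)²) = √(0.097154 + 0.459369) = 0.7460 km
K: √((-0.0004·111.32)² + (0.0040·89.18)²) = √(0.001983 + 0.127249) = 0.3595 km
L: √((0.0072·111.32)² + (0.0081·89.18)²) = √(0.642409 + 0.521801) = 1.0790 km
Sorted: K (0.3595 km) < E (0.5283 km) < J (0.7460 km) < H (0.7615 km) < D (0.9131 km) < …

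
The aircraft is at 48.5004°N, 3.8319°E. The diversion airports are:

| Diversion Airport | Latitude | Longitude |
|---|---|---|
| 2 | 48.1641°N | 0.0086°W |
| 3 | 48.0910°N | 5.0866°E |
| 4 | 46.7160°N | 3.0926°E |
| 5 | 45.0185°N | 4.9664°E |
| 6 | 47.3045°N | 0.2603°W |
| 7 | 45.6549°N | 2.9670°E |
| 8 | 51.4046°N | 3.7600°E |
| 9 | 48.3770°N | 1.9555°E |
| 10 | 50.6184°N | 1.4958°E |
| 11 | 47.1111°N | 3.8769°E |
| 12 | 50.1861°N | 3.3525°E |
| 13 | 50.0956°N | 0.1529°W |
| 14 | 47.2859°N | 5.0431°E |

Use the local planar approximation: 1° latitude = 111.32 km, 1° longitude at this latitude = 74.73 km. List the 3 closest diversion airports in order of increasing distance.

Distances from 48.5004°N, 3.8319°E:
2: 289.4319 km
3: 104.2529 km
4: 206.1794 km
5: 396.7689 km
6: 333.5308 km
7: 323.2880 km
8: 323.3402 km
9: 140.8946 km
10: 293.3722 km
11: 154.6934 km
12: 191.0413 km
13: 346.7120 km
14: 162.6995 km
Sorted: 3 (104.2529 km) < 9 (140.8946 km) < 11 (154.6934 km) < 14 (162.6995 km) < 12 (191.0413 km) < …

3, 9, 11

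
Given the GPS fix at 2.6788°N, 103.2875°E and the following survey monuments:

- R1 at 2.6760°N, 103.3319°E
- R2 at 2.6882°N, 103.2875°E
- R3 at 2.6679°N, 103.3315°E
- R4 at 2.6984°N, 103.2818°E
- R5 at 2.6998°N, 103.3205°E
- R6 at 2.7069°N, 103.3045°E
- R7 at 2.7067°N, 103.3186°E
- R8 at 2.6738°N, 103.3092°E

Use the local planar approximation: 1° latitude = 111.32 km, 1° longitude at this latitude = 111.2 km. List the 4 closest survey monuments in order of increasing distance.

Distances from 2.6788°N, 103.2875°E:
R1: 4.9471 km
R2: 1.0464 km
R3: 5.0410 km
R4: 2.2721 km
R5: 4.3510 km
R6: 3.6549 km
R7: 4.6482 km
R8: 2.4764 km
Sorted: R2 (1.0464 km) < R4 (2.2721 km) < R8 (2.4764 km) < R6 (3.6549 km) < R5 (4.3510 km) < R7 (4.6482 km) < …

R2, R4, R8, R6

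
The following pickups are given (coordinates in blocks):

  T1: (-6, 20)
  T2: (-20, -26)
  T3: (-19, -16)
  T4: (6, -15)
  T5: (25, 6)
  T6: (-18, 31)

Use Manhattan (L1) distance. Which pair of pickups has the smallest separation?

Pairwise distances:
T1–T2: |-14| + |-46| = 14 + 46 = 60 blocks
T1–T3: |-13| + |-36| = 13 + 36 = 49 blocks
T1–T4: |12| + |-35| = 12 + 35 = 47 blocks
T1–T5: |31| + |-14| = 31 + 14 = 45 blocks
T1–T6: |-12| + |11| = 12 + 11 = 23 blocks
T2–T3: |1| + |10| = 1 + 10 = 11 blocks
T2–T4: |26| + |11| = 26 + 11 = 37 blocks
T2–T5: |45| + |32| = 45 + 32 = 77 blocks
T2–T6: |2| + |57| = 2 + 57 = 59 blocks
T3–T4: |25| + |1| = 25 + 1 = 26 blocks
T3–T5: |44| + |22| = 44 + 22 = 66 blocks
T3–T6: |1| + |47| = 1 + 47 = 48 blocks
T4–T5: |19| + |21| = 19 + 21 = 40 blocks
T4–T6: |-24| + |46| = 24 + 46 = 70 blocks
T5–T6: |-43| + |25| = 43 + 25 = 68 blocks
Closest pair: T2–T3 at 11 blocks.

T2 and T3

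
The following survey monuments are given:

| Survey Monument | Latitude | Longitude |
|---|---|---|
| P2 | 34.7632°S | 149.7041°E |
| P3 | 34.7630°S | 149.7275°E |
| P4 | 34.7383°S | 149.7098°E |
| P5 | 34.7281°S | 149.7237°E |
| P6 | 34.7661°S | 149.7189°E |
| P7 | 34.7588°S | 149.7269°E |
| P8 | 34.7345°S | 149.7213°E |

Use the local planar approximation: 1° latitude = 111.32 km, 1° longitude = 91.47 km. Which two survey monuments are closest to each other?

P3 and P7

Pairwise distances:
P2–P3: √((0.0002·111.32)² + (0.0234·91.47)²) = √(0.000496 + 4.581304) = 2.1405 km
P2–P4: √((0.0249·111.32)² + (0.0057·91.47)²) = √(7.683252 + 0.271836) = 2.8205 km
P2–P5: √((0.0351·111.32)² + (0.0196·91.47)²) = √(15.267243 + 3.214175) = 4.2990 km
P2–P6: √((-0.0029·111.32)² + (0.0148·91.47)²) = √(0.104218 + 1.832655) = 1.3917 km
P2–P7: √((0.0044·111.32)² + (0.0228·91.47)²) = √(0.239912 + 4.349377) = 2.1423 km
P2–P8: √((0.0287·111.32)² + (0.0172·91.47)²) = √(10.207284 + 2.475223) = 3.5613 km
P3–P4: √((0.0247·111.32)² + (-0.0177·91.47)²) = √(7.560322 + 2.621223) = 3.1909 km
P3–P5: √((0.0349·111.32)² + (-0.0038·91.47)²) = √(15.093753 + 0.120816) = 3.9006 km
P3–P6: √((-0.0031·111.32)² + (-0.0086·91.47)²) = √(0.119088 + 0.618806) = 0.8590 km
P3–P7: √((0.0042·111.32)² + (-0.0006·91.47)²) = √(0.218597 + 0.003012) = 0.4708 km
P3–P8: √((0.0285·111.32)² + (-0.0062·91.47)²) = √(10.065518 + 0.321618) = 3.2229 km
P4–P5: √((0.0102·111.32)² + (0.0139·91.47)²) = √(1.289278 + 1.616542) = 1.7046 km
P4–P6: √((-0.0278·111.32)² + (0.0091·91.47)²) = √(9.577143 + 0.692851) = 3.2047 km
P4–P7: √((-0.0205·111.32)² + (0.0171·91.47)²) = √(5.207798 + 2.446525) = 2.7666 km
P4–P8: √((0.0038·111.32)² + (0.0115·91.47)²) = √(0.178943 + 1.106504) = 1.1338 km
P5–P6: √((-0.0380·111.32)² + (-0.0048·91.47)²) = √(17.894254 + 0.192770) = 4.2529 km
P5–P7: √((-0.0307·111.32)² + (0.0032·91.47)²) = √(11.679470 + 0.085676) = 3.4300 km
P5–P8: √((-0.0064·111.32)² + (-0.0024·91.47)²) = √(0.507582 + 0.048193) = 0.7455 km
P6–P7: √((0.0073·111.32)² + (0.0080·91.47)²) = √(0.660377 + 0.535473) = 1.0935 km
P6–P8: √((0.0316·111.32)² + (0.0024·91.47)²) = √(12.374298 + 0.048193) = 3.5246 km
P7–P8: √((0.0243·111.32)² + (-0.0056·91.47)²) = √(7.317436 + 0.262382) = 2.7531 km
Closest pair: P3–P7 at 0.4708 km.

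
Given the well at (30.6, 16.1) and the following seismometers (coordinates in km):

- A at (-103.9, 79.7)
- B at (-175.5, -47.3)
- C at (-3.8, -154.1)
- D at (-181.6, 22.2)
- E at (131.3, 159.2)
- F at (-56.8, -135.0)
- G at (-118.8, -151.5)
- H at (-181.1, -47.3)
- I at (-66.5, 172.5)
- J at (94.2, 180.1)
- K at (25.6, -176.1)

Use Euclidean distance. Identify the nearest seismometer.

A

Distances from (30.6, 16.1):
A: 148.8 km
B: 215.6 km
C: 173.6 km
D: 212.3 km
E: 175.0 km
F: 174.6 km
G: 224.5 km
H: 221.0 km
I: 184.1 km
J: 175.9 km
K: 192.3 km
Minimum: A at 148.8 km.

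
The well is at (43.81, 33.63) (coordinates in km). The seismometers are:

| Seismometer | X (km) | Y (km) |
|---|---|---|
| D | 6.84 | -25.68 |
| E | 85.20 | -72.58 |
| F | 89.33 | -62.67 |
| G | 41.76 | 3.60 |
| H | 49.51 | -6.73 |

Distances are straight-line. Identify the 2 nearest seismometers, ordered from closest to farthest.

G, H

Distances from (43.81, 33.63):
D: 69.89 km
E: 113.99 km
F: 106.52 km
G: 30.10 km
H: 40.76 km
Sorted: G (30.10 km) < H (40.76 km) < D (69.89 km) < F (106.52 km) < …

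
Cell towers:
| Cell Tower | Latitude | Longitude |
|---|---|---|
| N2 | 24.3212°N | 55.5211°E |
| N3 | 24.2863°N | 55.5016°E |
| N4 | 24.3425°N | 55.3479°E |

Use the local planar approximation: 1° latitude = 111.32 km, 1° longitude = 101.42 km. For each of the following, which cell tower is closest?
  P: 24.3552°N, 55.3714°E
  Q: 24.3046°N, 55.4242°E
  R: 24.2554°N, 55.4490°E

P→N4; Q→N3; R→N3

P at 24.3552°N, 55.3714°E:
  N2: √((-0.0340·111.32)² + (0.1497·101.42)²) = √(14.325317 + 230.510553) = 15.6472 km
  N3: √((-0.0689·111.32)² + (0.1302·101.42)²) = √(58.828102 + 174.368961) = 15.2708 km
  N4: √((-0.0127·111.32)² + (-0.0235·101.42)²) = √(1.998729 + 5.680453) = 2.7711 km
  → nearest: N4 (2.7711 km)
Q at 24.3046°N, 55.4242°E:
  N2: √((0.0166·111.32)² + (0.0969·101.42)²) = √(3.414779 + 96.581682) = 9.9998 km
  N3: √((-0.0183·111.32)² + (0.0774·101.42)²) = √(4.150005 + 61.621056) = 8.1099 km
  N4: √((0.0379·111.32)² + (-0.0763·101.42)²) = √(17.800197 + 59.881999) = 8.8138 km
  → nearest: N3 (8.1099 km)
R at 24.2554°N, 55.4490°E:
  N2: √((0.0658·111.32)² + (0.0721·101.42)²) = √(53.653515 + 53.470931) = 10.3501 km
  N3: √((0.0309·111.32)² + (0.0526·101.42)²) = √(11.832141 + 28.458939) = 6.3475 km
  N4: √((0.0871·111.32)² + (-0.1011·101.42)²) = √(94.011873 + 105.135534) = 14.1120 km
  → nearest: N3 (6.3475 km)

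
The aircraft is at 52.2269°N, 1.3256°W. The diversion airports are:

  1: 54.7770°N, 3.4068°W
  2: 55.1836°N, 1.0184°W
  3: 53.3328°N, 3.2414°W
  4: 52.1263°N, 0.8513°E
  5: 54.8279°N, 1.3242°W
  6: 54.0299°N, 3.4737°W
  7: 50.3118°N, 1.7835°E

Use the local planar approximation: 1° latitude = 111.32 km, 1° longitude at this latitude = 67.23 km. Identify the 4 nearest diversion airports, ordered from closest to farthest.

Distances from 52.2269°N, 1.3256°W:
1: √((2.5501·111.32)² + (-2.0812·67.23)²) = √(80586.226073 + 19577.347829) = 316.4863 km
2: √((2.9567·111.32)² + (0.3072·67.23)²) = √(108333.036908 + 426.548722) = 329.7872 km
3: √((1.1059·111.32)² + (-1.9158·67.23)²) = √(15155.773683 + 16589.242679) = 178.1713 km
4: √((-0.1006·111.32)² + (2.1769·67.23)²) = √(125.412942 + 21419.196804) = 146.7808 km
5: √((2.6010·111.32)² + (0.0014·67.23)²) = √(83835.334157 + 0.008859) = 289.5433 km
6: √((1.8030·111.32)² + (-2.1481·67.23)²) = √(40284.488043 + 20856.201435) = 247.2664 km
7: √((-1.9151·111.32)² + (3.1091·67.23)²) = √(45449.520727 + 43691.364089) = 298.5647 km
Sorted: 4 (146.7808 km) < 3 (178.1713 km) < 6 (247.2664 km) < 5 (289.5433 km) < 7 (298.5647 km) < 1 (316.4863 km) < …

4, 3, 6, 5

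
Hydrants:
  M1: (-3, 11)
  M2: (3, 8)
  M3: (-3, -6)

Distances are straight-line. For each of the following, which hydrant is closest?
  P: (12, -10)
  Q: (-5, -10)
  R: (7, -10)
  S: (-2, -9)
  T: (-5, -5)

P→M3; Q→M3; R→M3; S→M3; T→M3

P at (12, -10):
  M1: 25.8
  M2: 20.1
  M3: 15.5
  → nearest: M3 (15.5)
Q at (-5, -10):
  M1: 21.1
  M2: 19.7
  M3: 4.5
  → nearest: M3 (4.5)
R at (7, -10):
  M1: 23.3
  M2: 18.4
  M3: 10.8
  → nearest: M3 (10.8)
S at (-2, -9):
  M1: 20.0
  M2: 17.7
  M3: 3.2
  → nearest: M3 (3.2)
T at (-5, -5):
  M1: 16.1
  M2: 15.3
  M3: 2.2
  → nearest: M3 (2.2)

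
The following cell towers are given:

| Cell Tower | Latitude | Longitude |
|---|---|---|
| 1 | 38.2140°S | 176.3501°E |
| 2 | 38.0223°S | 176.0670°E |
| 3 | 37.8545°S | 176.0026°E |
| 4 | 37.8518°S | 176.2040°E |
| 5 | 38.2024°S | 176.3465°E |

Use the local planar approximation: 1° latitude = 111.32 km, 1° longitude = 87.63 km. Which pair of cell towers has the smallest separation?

Pairwise distances:
1–2: 32.7236 km
1–3: 50.2877 km
1–4: 42.3039 km
1–5: 1.3293 km
2–3: 19.5134 km
2–4: 22.4582 km
2–5: 31.6518 km
3–4: 17.6512 km
3–5: 49.0719 km
4–5: 40.9778 km
Closest pair: 1–5 at 1.3293 km.

1 and 5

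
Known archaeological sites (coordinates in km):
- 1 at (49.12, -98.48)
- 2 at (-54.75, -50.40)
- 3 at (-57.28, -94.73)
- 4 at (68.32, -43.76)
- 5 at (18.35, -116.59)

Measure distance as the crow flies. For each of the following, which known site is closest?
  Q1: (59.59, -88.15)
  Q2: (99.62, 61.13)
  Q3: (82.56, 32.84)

Q1→1; Q2→4; Q3→4

Q1 at (59.59, -88.15):
  1: √((-10.47)² + (-10.33)²) = √(109.6209 + 106.7089) = 14.71 km
  2: √((-114.34)² + (37.75)²) = √(13073.6356 + 1425.0625) = 120.41 km
  3: √((-116.87)² + (-6.58)²) = √(13658.5969 + 43.2964) = 117.06 km
  4: √((8.73)² + (44.39)²) = √(76.2129 + 1970.4721) = 45.24 km
  5: √((-41.24)² + (-28.44)²) = √(1700.7376 + 808.8336) = 50.10 km
  → nearest: 1 (14.71 km)
Q2 at (99.62, 61.13):
  1: √((-50.50)² + (-159.61)²) = √(2550.2500 + 25475.3521) = 167.41 km
  2: √((-154.37)² + (-111.53)²) = √(23830.0969 + 12438.9409) = 190.44 km
  3: √((-156.90)² + (-155.86)²) = √(24617.6100 + 24292.3396) = 221.16 km
  4: √((-31.30)² + (-104.89)²) = √(979.6900 + 11001.9121) = 109.46 km
  5: √((-81.27)² + (-177.72)²) = √(6604.8129 + 31584.3984) = 195.42 km
  → nearest: 4 (109.46 km)
Q3 at (82.56, 32.84):
  1: √((-33.44)² + (-131.32)²) = √(1118.2336 + 17244.9424) = 135.51 km
  2: √((-137.31)² + (-83.24)²) = √(18854.0361 + 6928.8976) = 160.57 km
  3: √((-139.84)² + (-127.57)²) = √(19555.2256 + 16274.1049) = 189.29 km
  4: √((-14.24)² + (-76.60)²) = √(202.7776 + 5867.5600) = 77.91 km
  5: √((-64.21)² + (-149.43)²) = √(4122.9241 + 22329.3249) = 162.64 km
  → nearest: 4 (77.91 km)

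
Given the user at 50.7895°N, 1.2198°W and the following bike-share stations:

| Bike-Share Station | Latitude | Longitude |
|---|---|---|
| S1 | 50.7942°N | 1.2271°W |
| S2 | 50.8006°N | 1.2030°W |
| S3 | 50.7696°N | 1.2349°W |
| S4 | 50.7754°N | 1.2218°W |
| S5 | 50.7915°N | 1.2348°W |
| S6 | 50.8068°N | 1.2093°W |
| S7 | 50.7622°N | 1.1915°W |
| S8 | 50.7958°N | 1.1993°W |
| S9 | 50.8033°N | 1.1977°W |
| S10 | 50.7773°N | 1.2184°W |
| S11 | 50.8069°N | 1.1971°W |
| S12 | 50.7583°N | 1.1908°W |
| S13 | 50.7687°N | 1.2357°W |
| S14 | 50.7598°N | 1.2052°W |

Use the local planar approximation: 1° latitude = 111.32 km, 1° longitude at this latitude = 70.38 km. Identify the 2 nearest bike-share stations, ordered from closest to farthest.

S1, S5

Distances from 50.7895°N, 1.2198°W:
S1: 0.7333 km
S2: 1.7102 km
S3: 2.4570 km
S4: 1.5759 km
S5: 1.0789 km
S6: 2.0628 km
S7: 3.6336 km
S8: 1.6042 km
S9: 2.1861 km
S10: 1.3617 km
S11: 2.5108 km
S12: 4.0285 km
S13: 2.5717 km
S14: 3.4622 km
Sorted: S1 (0.7333 km) < S5 (1.0789 km) < S10 (1.3617 km) < S4 (1.5759 km) < …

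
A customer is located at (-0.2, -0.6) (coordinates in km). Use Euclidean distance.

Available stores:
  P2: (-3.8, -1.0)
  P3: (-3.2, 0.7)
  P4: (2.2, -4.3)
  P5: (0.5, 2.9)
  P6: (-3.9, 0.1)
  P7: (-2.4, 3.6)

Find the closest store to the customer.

P3

Distances from (-0.2, -0.6):
P2: 3.62 km
P3: 3.27 km
P4: 4.41 km
P5: 3.57 km
P6: 3.77 km
P7: 4.74 km
Minimum: P3 at 3.27 km.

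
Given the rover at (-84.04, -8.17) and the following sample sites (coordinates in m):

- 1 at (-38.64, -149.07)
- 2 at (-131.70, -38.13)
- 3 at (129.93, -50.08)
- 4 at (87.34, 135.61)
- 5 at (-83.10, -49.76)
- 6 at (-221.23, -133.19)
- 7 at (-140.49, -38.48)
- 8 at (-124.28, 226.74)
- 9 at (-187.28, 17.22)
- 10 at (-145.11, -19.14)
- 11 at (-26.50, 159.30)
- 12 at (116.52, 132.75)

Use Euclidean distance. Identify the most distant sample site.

Distances from (-84.04, -8.17):
1: √((45.40)² + (-140.90)²) = √(2061.1600 + 19852.8100) = 148.03 m
2: √((-47.66)² + (-29.96)²) = √(2271.4756 + 897.6016) = 56.29 m
3: √((213.97)² + (-41.91)²) = √(45783.1609 + 1756.4481) = 218.04 m
4: √((171.38)² + (143.78)²) = √(29371.1044 + 20672.6884) = 223.70 m
5: √((0.94)² + (-41.59)²) = √(0.8836 + 1729.7281) = 41.60 m
6: √((-137.19)² + (-125.02)²) = √(18821.0961 + 15630.0004) = 185.61 m
7: √((-56.45)² + (-30.31)²) = √(3186.6025 + 918.6961) = 64.07 m
8: √((-40.24)² + (234.91)²) = √(1619.2576 + 55182.7081) = 238.33 m
9: √((-103.24)² + (25.39)²) = √(10658.4976 + 644.6521) = 106.32 m
10: √((-61.07)² + (-10.97)²) = √(3729.5449 + 120.3409) = 62.05 m
11: √((57.54)² + (167.47)²) = √(3310.8516 + 28046.2009) = 177.08 m
12: √((200.56)² + (140.92)²) = √(40224.3136 + 19858.4464) = 245.12 m
Maximum: 12 at 245.12 m.

12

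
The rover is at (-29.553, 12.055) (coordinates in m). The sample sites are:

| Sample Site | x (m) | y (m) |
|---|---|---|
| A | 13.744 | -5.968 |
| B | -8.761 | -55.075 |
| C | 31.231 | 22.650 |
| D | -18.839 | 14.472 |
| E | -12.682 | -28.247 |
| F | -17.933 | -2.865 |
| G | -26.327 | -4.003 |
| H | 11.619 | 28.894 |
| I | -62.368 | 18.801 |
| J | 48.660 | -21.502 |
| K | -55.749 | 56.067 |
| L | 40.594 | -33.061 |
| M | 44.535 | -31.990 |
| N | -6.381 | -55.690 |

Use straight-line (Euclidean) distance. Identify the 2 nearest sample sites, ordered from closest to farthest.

Distances from (-29.553, 12.055):
A: 46.898 m
B: 70.276 m
C: 61.700 m
D: 10.983 m
E: 43.691 m
F: 18.911 m
G: 16.379 m
H: 44.482 m
I: 33.501 m
J: 85.108 m
K: 51.218 m
L: 83.403 m
M: 86.192 m
N: 71.598 m
Sorted: D (10.983 m) < G (16.379 m) < F (18.911 m) < I (33.501 m) < …

D, G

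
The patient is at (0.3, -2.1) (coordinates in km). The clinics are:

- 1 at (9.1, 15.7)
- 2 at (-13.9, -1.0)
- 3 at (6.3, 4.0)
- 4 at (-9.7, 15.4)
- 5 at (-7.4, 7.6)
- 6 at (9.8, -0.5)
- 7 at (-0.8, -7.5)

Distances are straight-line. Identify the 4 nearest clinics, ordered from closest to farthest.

7, 3, 6, 5

Distances from (0.3, -2.1):
1: √((8.8)² + (17.8)²) = √(77.440 + 316.840) = 19.9 km
2: √((-14.2)² + (1.1)²) = √(201.640 + 1.210) = 14.2 km
3: √((6.0)² + (6.1)²) = √(36.000 + 37.210) = 8.6 km
4: √((-10.0)² + (17.5)²) = √(100.000 + 306.250) = 20.2 km
5: √((-7.7)² + (9.7)²) = √(59.290 + 94.090) = 12.4 km
6: √((9.5)² + (1.6)²) = √(90.250 + 2.560) = 9.6 km
7: √((-1.1)² + (-5.4)²) = √(1.210 + 29.160) = 5.5 km
Sorted: 7 (5.5 km) < 3 (8.6 km) < 6 (9.6 km) < 5 (12.4 km) < 2 (14.2 km) < 1 (19.9 km) < …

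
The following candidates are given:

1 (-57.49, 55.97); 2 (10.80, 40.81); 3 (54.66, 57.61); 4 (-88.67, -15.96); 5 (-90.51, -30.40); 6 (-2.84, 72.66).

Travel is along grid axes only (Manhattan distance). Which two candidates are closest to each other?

Pairwise distances:
1–2: 83.45
1–3: 113.79
1–4: 103.11
1–5: 119.39
1–6: 71.34
2–3: 60.66
2–4: 156.24
2–5: 172.52
2–6: 45.49
3–4: 216.90
3–5: 233.18
3–6: 72.55
4–5: 16.28
4–6: 174.45
5–6: 190.73
Closest pair: 4–5 at 16.28.

4 and 5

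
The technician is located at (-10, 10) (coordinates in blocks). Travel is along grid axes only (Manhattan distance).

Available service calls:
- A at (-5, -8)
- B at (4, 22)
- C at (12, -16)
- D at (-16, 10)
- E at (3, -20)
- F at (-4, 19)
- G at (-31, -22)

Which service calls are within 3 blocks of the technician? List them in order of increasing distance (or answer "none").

Distances from (-10, 10):
A: |5| + |-18| = 5 + 18 = 23 blocks
B: |14| + |12| = 14 + 12 = 26 blocks
C: |22| + |-26| = 22 + 26 = 48 blocks
D: |-6| + |0| = 6 + 0 = 6 blocks
E: |13| + |-30| = 13 + 30 = 43 blocks
F: |6| + |9| = 6 + 9 = 15 blocks
G: |-21| + |-32| = 21 + 32 = 53 blocks
Threshold 3 blocks: none within range.

none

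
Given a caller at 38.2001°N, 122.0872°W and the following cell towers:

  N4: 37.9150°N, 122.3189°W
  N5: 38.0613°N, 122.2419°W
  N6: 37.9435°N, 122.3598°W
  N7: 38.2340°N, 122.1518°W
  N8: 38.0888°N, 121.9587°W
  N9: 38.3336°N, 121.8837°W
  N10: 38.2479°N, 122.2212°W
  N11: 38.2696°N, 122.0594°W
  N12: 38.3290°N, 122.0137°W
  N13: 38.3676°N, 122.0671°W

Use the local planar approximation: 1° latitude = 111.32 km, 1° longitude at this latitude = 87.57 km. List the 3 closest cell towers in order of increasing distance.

Distances from 38.2001°N, 122.0872°W:
N4: √((-0.2851·111.32)² + (-0.2317·87.57)²) = √(1007.258242 + 411.682842) = 37.6688 km
N5: √((-0.1388·111.32)² + (-0.1547·87.57)²) = √(238.740076 + 183.523349) = 20.5490 km
N6: √((-0.2566·111.32)² + (-0.2726·87.57)²) = √(815.942772 + 569.852427) = 37.2263 km
N7: √((0.0339·111.32)² + (-0.0646·87.57)²) = √(14.241174 + 32.001898) = 6.8002 km
N8: √((-0.1113·111.32)² + (0.1285·87.57)²) = √(153.510018 + 126.624270) = 16.7372 km
N9: √((0.1335·111.32)² + (0.2035·87.57)²) = √(220.855860 + 317.570042) = 23.2040 km
N10: √((0.0478·111.32)² + (-0.1340·87.57)²) = √(28.314063 + 137.695674) = 12.8845 km
N11: √((0.0695·111.32)² + (0.0278·87.57)²) = √(59.857146 + 5.926527) = 8.1107 km
N12: √((0.1289·111.32)² + (0.0735·87.57)²) = √(205.898048 + 41.427181) = 15.7266 km
N13: √((0.1675·111.32)² + (0.0201·87.57)²) = √(347.677045 + 3.098153) = 18.7290 km
Sorted: N7 (6.8002 km) < N11 (8.1107 km) < N10 (12.8845 km) < N12 (15.7266 km) < N8 (16.7372 km) < …

N7, N11, N10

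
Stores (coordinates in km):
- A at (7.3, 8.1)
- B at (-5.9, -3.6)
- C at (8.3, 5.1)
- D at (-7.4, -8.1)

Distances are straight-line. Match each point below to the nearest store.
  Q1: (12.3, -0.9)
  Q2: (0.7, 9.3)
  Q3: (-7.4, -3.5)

Q1 at (12.3, -0.9):
  A: √((-5.0)² + (9.0)²) = √(25.000 + 81.000) = 10.3 km
  B: √((-18.2)² + (-2.7)²) = √(331.240 + 7.290) = 18.4 km
  C: √((-4.0)² + (6.0)²) = √(16.000 + 36.000) = 7.2 km
  D: √((-19.7)² + (-7.2)²) = √(388.090 + 51.840) = 21.0 km
  → nearest: C (7.2 km)
Q2 at (0.7, 9.3):
  A: √((6.6)² + (-1.2)²) = √(43.560 + 1.440) = 6.7 km
  B: √((-6.6)² + (-12.9)²) = √(43.560 + 166.410) = 14.5 km
  C: √((7.6)² + (-4.2)²) = √(57.760 + 17.640) = 8.7 km
  D: √((-8.1)² + (-17.4)²) = √(65.610 + 302.760) = 19.2 km
  → nearest: A (6.7 km)
Q3 at (-7.4, -3.5):
  A: √((14.7)² + (11.6)²) = √(216.090 + 134.560) = 18.7 km
  B: √((1.5)² + (-0.1)²) = √(2.250 + 0.010) = 1.5 km
  C: √((15.7)² + (8.6)²) = √(246.490 + 73.960) = 17.9 km
  D: √((0.0)² + (-4.6)²) = √(0.000 + 21.160) = 4.6 km
  → nearest: B (1.5 km)

Q1→C; Q2→A; Q3→B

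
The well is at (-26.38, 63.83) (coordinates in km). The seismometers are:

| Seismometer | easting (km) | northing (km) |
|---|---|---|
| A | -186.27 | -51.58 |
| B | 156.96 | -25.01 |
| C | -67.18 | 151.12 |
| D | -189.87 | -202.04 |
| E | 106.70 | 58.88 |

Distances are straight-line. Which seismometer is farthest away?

Distances from (-26.38, 63.83):
A: √((-159.89)² + (-115.41)²) = √(25564.8121 + 13319.4681) = 197.19 km
B: √((183.34)² + (-88.84)²) = √(33613.5556 + 7892.5456) = 203.73 km
C: √((-40.80)² + (87.29)²) = √(1664.6400 + 7619.5441) = 96.35 km
D: √((-163.49)² + (-265.87)²) = √(26728.9801 + 70686.8569) = 312.12 km
E: √((133.08)² + (-4.95)²) = √(17710.2864 + 24.5025) = 133.17 km
Maximum: D at 312.12 km.

D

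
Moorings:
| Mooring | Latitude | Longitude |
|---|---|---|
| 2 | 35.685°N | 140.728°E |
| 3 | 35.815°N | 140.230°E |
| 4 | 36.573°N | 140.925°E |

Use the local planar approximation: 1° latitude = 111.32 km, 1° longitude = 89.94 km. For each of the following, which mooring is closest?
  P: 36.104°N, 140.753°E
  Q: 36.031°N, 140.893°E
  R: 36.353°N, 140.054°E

P→2; Q→2; R→3

P at 36.104°N, 140.753°E:
  2: √((-0.419·111.32)² + (-0.025·89.94)²) = √(2175.57691 + 5.05575) = 46.697 km
  3: √((-0.289·111.32)² + (-0.523·89.94)²) = √(1035.00413 + 2212.63177) = 56.988 km
  4: √((0.469·111.32)² + (0.172·89.94)²) = √(2725.78803 + 239.31100) = 54.453 km
  → nearest: 2 (46.697 km)
Q at 36.031°N, 140.893°E:
  2: √((-0.346·111.32)² + (-0.165·89.94)²) = √(1483.53772 + 220.22857) = 41.277 km
  3: √((-0.216·111.32)² + (-0.663·89.94)²) = √(578.16780 + 3555.76314) = 64.296 km
  4: √((0.542·111.32)² + (0.032·89.94)²) = √(3640.36532 + 8.28334) = 60.404 km
  → nearest: 2 (41.277 km)
R at 36.353°N, 140.054°E:
  2: √((-0.668·111.32)² + (0.674·89.94)²) = √(5529.67135 + 3674.73105) = 95.940 km
  3: √((-0.538·111.32)² + (0.176·89.94)²) = √(3586.83126 + 250.57117) = 61.947 km
  4: √((0.220·111.32)² + (0.871·89.94)²) = √(599.77969 + 6136.80151) = 82.077 km
  → nearest: 3 (61.947 km)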